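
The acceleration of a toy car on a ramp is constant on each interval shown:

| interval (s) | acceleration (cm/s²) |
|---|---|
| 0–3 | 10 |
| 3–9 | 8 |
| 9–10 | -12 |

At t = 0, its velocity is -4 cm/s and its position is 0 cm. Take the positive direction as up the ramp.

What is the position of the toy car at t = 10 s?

401 cm

On each constant-a segment, Δv = aΔt and Δx = v₀Δt + ½aΔt²; chain segment to segment.
0–3 s: v starts -4 cm/s; Δx = -4·3 + ½·10·3² = 33 cm; v ends 26 cm/s.
3–9 s: v starts 26 cm/s; Δx = 26·6 + ½·8·6² = 300 cm; v ends 74 cm/s.
9–10 s: v starts 74 cm/s; Δx = 74·1 + ½·-12·1² = 68 cm; v ends 62 cm/s.
x(10) = 0 + Σ Δx = 401 cm.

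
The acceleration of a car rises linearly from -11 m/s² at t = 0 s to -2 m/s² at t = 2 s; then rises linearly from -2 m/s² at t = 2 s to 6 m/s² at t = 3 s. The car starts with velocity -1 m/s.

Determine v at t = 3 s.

-12 m/s

Δv equals the area under the a-t graph; then v = v₀ + Δv.
0–2 s: ½(-11 + -2)(2) = -13 m/s
2–3 s: ½(-2 + 6)(1) = 2 m/s
Δv = -11 m/s, so v(3) = -1 + (-11) = -12 m/s.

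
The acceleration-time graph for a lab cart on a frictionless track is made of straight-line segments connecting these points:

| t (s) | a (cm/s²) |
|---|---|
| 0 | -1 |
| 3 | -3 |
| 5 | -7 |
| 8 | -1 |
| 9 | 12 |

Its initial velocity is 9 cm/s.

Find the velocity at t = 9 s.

-13.5 cm/s

Δv equals the area under the a-t graph; then v = v₀ + Δv.
0–3 s: ½(-1 + -3)(3) = -6 cm/s
3–5 s: ½(-3 + -7)(2) = -10 cm/s
5–8 s: ½(-7 + -1)(3) = -12 cm/s
8–9 s: ½(-1 + 12)(1) = 5.5 cm/s
Δv = -22.5 cm/s, so v(9) = 9 + (-22.5) = -13.5 cm/s.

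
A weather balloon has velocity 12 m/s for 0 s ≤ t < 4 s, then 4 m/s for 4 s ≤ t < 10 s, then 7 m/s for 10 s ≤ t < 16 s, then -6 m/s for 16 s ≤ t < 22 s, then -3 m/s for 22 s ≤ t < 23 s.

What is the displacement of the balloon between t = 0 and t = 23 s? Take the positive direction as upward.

Net displacement equals the area under the velocity-time graph (areas below the axis count negative).
0–4 s: 12 × 4 = 48 m
4–10 s: 4 × 6 = 24 m
10–16 s: 7 × 6 = 42 m
16–22 s: -6 × 6 = -36 m
22–23 s: -3 × 1 = -3 m
Net displacement = 75 m

75 m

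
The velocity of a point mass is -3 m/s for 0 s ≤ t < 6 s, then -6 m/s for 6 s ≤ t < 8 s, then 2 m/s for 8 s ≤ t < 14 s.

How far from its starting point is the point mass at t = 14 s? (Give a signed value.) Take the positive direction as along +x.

-18 m

Net displacement equals the area under the velocity-time graph (areas below the axis count negative).
0–6 s: -3 × 6 = -18 m
6–8 s: -6 × 2 = -12 m
8–14 s: 2 × 6 = 12 m
Net displacement = -18 m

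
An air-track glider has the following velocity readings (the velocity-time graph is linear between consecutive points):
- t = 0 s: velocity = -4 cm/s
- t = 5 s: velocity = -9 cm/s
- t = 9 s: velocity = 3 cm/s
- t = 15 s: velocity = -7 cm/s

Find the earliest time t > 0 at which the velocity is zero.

v changes sign on 5–9 s (from -9 to 3); the graph is linear there, so v = 0 at t = 5 + (9)·(9 − 5)/(3 − -9) = 8 s.

t = 8 s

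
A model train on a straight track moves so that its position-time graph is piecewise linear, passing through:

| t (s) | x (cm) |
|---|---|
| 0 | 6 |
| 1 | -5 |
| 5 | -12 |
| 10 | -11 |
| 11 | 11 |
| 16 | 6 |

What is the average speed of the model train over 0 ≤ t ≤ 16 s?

2.875 cm/s

Average speed = (total path length)/(elapsed time); on a piecewise-linear x-t graph the path length is Σ|Δx|.
0–1 s: |Δx| = |-5 − 6| = 11 cm
1–5 s: |Δx| = |-12 − -5| = 7 cm
5–10 s: |Δx| = |-11 − -12| = 1 cm
10–11 s: |Δx| = |11 − -11| = 22 cm
11–16 s: |Δx| = |6 − 11| = 5 cm
Total path = 46 cm; average speed = 46/16 = 2.875 cm/s.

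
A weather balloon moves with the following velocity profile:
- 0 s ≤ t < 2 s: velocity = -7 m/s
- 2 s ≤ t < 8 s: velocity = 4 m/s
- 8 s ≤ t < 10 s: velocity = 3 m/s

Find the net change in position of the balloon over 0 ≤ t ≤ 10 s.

Displacement is the signed area under the v-t curve.
0–2 s: -7 × 2 = -14 m
2–8 s: 4 × 6 = 24 m
8–10 s: 3 × 2 = 6 m
Net displacement = 16 m

16 m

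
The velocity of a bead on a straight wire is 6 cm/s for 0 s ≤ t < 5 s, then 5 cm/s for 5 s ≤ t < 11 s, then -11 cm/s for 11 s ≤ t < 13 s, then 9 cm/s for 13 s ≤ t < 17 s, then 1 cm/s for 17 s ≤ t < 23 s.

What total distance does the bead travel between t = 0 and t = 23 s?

Distance (not displacement) is the total path length: add the absolute areas under v-t.
0–5 s: |6| × 5 = 30 cm
5–11 s: |5| × 6 = 30 cm
11–13 s: |-11| × 2 = 22 cm
13–17 s: |9| × 4 = 36 cm
17–23 s: |1| × 6 = 6 cm
Total distance = 124 cm

124 cm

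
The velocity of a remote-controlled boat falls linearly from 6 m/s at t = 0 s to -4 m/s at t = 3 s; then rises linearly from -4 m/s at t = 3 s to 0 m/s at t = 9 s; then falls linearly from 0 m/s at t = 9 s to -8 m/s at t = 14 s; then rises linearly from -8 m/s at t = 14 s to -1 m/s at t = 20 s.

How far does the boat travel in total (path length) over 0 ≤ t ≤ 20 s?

Distance (not displacement) is the total path length: add the absolute areas under v-t.
0–3 s: v = 0 at t = 1.8 s; triangle areas 5.4 + 2.4 = 7.8 m
3–9 s: |½(-4 + 0)(6)| = 12 m
9–14 s: |½(0 + -8)(5)| = 20 m
14–20 s: |½(-8 + -1)(6)| = 27 m
Total distance = 66.8 m

66.8 m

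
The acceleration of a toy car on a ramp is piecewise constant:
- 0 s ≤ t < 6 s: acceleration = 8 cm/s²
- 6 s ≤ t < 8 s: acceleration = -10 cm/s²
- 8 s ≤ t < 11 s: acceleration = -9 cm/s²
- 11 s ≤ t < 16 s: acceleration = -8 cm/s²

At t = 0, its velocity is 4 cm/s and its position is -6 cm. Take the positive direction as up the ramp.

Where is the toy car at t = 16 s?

226.5 cm

On each constant-a segment, Δv = aΔt and Δx = v₀Δt + ½aΔt²; chain segment to segment.
0–6 s: v starts 4 cm/s; Δx = 4·6 + ½·8·6² = 168 cm; v ends 52 cm/s.
6–8 s: v starts 52 cm/s; Δx = 52·2 + ½·-10·2² = 84 cm; v ends 32 cm/s.
8–11 s: v starts 32 cm/s; Δx = 32·3 + ½·-9·3² = 55.5 cm; v ends 5 cm/s.
11–16 s: v starts 5 cm/s; Δx = 5·5 + ½·-8·5² = -75 cm; v ends -35 cm/s.
x(16) = -6 + Σ Δx = 226.5 cm.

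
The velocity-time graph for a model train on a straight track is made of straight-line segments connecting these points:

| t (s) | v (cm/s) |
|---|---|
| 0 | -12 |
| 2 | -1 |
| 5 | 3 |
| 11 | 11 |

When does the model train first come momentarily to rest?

t = 2.75 s

v changes sign on 2–5 s (from -1 to 3); the graph is linear there, so v = 0 at t = 2 + (1)·(5 − 2)/(3 − -1) = 2.75 s.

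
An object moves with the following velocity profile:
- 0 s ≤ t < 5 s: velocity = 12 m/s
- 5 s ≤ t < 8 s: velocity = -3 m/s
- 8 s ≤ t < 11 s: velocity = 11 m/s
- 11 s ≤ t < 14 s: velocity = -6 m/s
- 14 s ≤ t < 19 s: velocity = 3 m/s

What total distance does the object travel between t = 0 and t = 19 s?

135 m

Distance (not displacement) is the total path length: add the absolute areas under v-t.
0–5 s: |12| × 5 = 60 m
5–8 s: |-3| × 3 = 9 m
8–11 s: |11| × 3 = 33 m
11–14 s: |-6| × 3 = 18 m
14–19 s: |3| × 5 = 15 m
Total distance = 135 m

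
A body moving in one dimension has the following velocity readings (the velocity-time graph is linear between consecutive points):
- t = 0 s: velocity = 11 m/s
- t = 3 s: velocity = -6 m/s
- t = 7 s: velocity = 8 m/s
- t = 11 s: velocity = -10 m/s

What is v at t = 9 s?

-1 m/s

On 7–11 s the graph is linear from 8 to -10 m/s: v(9) = 8 + (-10 − 8)·(9 − 7)/(11 − 7) = -1 m/s.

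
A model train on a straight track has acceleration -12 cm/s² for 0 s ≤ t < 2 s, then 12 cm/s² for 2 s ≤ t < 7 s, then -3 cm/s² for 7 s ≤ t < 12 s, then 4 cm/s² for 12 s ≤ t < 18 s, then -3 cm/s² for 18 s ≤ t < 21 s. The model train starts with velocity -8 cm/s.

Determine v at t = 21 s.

Δv equals the area under the a-t graph; then v = v₀ + Δv.
0–2 s: -12 × 2 = -24 cm/s
2–7 s: 12 × 5 = 60 cm/s
7–12 s: -3 × 5 = -15 cm/s
12–18 s: 4 × 6 = 24 cm/s
18–21 s: -3 × 3 = -9 cm/s
Δv = 36 cm/s, so v(21) = -8 + (36) = 28 cm/s.

28 cm/s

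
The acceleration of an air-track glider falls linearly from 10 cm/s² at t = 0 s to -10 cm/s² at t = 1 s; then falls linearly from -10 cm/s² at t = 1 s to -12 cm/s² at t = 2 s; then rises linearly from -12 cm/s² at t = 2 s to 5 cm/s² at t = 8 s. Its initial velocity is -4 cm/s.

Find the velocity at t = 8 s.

-36 cm/s

Δv equals the area under the a-t graph; then v = v₀ + Δv.
0–1 s: ½(10 + -10)(1) = 0 cm/s
1–2 s: ½(-10 + -12)(1) = -11 cm/s
2–8 s: ½(-12 + 5)(6) = -21 cm/s
Δv = -32 cm/s, so v(8) = -4 + (-32) = -36 cm/s.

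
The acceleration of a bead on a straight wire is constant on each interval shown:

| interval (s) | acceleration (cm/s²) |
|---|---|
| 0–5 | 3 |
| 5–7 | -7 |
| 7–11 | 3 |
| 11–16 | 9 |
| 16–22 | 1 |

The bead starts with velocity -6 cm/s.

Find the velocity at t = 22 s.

Δv equals the area under the a-t graph; then v = v₀ + Δv.
0–5 s: 3 × 5 = 15 cm/s
5–7 s: -7 × 2 = -14 cm/s
7–11 s: 3 × 4 = 12 cm/s
11–16 s: 9 × 5 = 45 cm/s
16–22 s: 1 × 6 = 6 cm/s
Δv = 64 cm/s, so v(22) = -6 + (64) = 58 cm/s.

58 cm/s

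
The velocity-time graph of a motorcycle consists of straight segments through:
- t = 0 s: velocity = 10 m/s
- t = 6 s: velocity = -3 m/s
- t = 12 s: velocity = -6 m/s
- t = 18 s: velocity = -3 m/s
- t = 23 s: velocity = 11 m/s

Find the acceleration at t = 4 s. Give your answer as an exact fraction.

Acceleration is the slope of the v-t graph on 0–6 s: (-3 − 10)/(6 − 0) = -13/6 m/s².

-13/6 m/s²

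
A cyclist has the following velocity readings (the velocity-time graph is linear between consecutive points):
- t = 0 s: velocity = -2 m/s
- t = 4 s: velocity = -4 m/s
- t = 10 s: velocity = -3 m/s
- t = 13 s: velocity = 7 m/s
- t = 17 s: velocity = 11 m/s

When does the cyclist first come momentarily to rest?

v changes sign on 10–13 s (from -3 to 7); the graph is linear there, so v = 0 at t = 10 + (3)·(13 − 10)/(7 − -3) = 10.9 s.

t = 10.9 s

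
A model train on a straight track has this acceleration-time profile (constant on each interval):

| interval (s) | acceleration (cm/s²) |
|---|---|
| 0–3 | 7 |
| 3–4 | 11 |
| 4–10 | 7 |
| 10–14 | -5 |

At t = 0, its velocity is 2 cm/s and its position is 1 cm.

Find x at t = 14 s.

661 cm

On each constant-a segment, Δv = aΔt and Δx = v₀Δt + ½aΔt²; chain segment to segment.
0–3 s: v starts 2 cm/s; Δx = 2·3 + ½·7·3² = 37.5 cm; v ends 23 cm/s.
3–4 s: v starts 23 cm/s; Δx = 23·1 + ½·11·1² = 28.5 cm; v ends 34 cm/s.
4–10 s: v starts 34 cm/s; Δx = 34·6 + ½·7·6² = 330 cm; v ends 76 cm/s.
10–14 s: v starts 76 cm/s; Δx = 76·4 + ½·-5·4² = 264 cm; v ends 56 cm/s.
x(14) = 1 + Σ Δx = 661 cm.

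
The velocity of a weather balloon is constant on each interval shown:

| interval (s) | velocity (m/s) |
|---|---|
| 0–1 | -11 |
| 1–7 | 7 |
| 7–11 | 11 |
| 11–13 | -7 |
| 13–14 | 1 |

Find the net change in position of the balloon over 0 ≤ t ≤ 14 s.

62 m

Displacement is the signed area under the v-t curve.
0–1 s: -11 × 1 = -11 m
1–7 s: 7 × 6 = 42 m
7–11 s: 11 × 4 = 44 m
11–13 s: -7 × 2 = -14 m
13–14 s: 1 × 1 = 1 m
Net displacement = 62 m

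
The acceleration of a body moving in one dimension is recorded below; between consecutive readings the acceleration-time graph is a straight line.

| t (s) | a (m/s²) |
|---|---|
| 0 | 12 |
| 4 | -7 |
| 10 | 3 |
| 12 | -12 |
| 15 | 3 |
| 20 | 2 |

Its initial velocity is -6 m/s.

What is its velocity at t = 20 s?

-18 m/s

Δv equals the area under the a-t graph; then v = v₀ + Δv.
0–4 s: ½(12 + -7)(4) = 10 m/s
4–10 s: ½(-7 + 3)(6) = -12 m/s
10–12 s: ½(3 + -12)(2) = -9 m/s
12–15 s: ½(-12 + 3)(3) = -13.5 m/s
15–20 s: ½(3 + 2)(5) = 12.5 m/s
Δv = -12 m/s, so v(20) = -6 + (-12) = -18 m/s.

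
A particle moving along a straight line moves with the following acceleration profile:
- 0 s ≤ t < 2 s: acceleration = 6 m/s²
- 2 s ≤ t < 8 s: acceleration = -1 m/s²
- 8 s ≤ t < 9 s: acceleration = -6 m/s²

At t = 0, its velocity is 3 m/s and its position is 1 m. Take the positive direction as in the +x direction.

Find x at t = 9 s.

On each constant-a segment, Δv = aΔt and Δx = v₀Δt + ½aΔt²; chain segment to segment.
0–2 s: v starts 3 m/s; Δx = 3·2 + ½·6·2² = 18 m; v ends 15 m/s.
2–8 s: v starts 15 m/s; Δx = 15·6 + ½·-1·6² = 72 m; v ends 9 m/s.
8–9 s: v starts 9 m/s; Δx = 9·1 + ½·-6·1² = 6 m; v ends 3 m/s.
x(9) = 1 + Σ Δx = 97 m.

97 m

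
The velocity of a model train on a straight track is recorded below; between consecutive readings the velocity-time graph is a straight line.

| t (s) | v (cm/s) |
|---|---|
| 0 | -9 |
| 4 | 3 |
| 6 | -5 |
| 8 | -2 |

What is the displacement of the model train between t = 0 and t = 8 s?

Net displacement equals the area under the velocity-time graph (areas below the axis count negative).
0–4 s: ½(-9 + 3)(4) = -12 cm
4–6 s: ½(3 + -5)(2) = -2 cm
6–8 s: ½(-5 + -2)(2) = -7 cm
Net displacement = -21 cm

-21 cm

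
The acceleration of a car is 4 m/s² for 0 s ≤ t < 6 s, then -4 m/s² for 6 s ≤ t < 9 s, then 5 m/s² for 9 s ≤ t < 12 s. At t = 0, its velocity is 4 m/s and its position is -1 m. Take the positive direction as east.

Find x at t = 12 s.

On each constant-a segment, Δv = aΔt and Δx = v₀Δt + ½aΔt²; chain segment to segment.
0–6 s: v starts 4 m/s; Δx = 4·6 + ½·4·6² = 96 m; v ends 28 m/s.
6–9 s: v starts 28 m/s; Δx = 28·3 + ½·-4·3² = 66 m; v ends 16 m/s.
9–12 s: v starts 16 m/s; Δx = 16·3 + ½·5·3² = 70.5 m; v ends 31 m/s.
x(12) = -1 + Σ Δx = 231.5 m.

231.5 m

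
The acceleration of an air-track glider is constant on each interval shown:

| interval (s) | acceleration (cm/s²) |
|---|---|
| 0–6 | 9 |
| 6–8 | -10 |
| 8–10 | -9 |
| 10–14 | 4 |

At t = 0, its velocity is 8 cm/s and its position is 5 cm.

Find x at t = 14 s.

513 cm

On each constant-a segment, Δv = aΔt and Δx = v₀Δt + ½aΔt²; chain segment to segment.
0–6 s: v starts 8 cm/s; Δx = 8·6 + ½·9·6² = 210 cm; v ends 62 cm/s.
6–8 s: v starts 62 cm/s; Δx = 62·2 + ½·-10·2² = 104 cm; v ends 42 cm/s.
8–10 s: v starts 42 cm/s; Δx = 42·2 + ½·-9·2² = 66 cm; v ends 24 cm/s.
10–14 s: v starts 24 cm/s; Δx = 24·4 + ½·4·4² = 128 cm; v ends 40 cm/s.
x(14) = 5 + Σ Δx = 513 cm.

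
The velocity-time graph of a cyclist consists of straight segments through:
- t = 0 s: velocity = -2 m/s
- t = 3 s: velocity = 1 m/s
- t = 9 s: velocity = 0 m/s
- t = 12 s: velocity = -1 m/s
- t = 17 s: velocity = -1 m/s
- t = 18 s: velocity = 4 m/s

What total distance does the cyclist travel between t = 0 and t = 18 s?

13.7 m

Distance (not displacement) is the total path length: add the absolute areas under v-t.
0–3 s: v = 0 at t = 2 s; triangle areas 2 + 0.5 = 2.5 m
3–9 s: |½(1 + 0)(6)| = 3 m
9–12 s: |½(0 + -1)(3)| = 1.5 m
12–17 s: |-1| × 5 = 5 m
17–18 s: v = 0 at t = 17.2 s; triangle areas 0.1 + 1.6 = 1.7 m
Total distance = 13.7 m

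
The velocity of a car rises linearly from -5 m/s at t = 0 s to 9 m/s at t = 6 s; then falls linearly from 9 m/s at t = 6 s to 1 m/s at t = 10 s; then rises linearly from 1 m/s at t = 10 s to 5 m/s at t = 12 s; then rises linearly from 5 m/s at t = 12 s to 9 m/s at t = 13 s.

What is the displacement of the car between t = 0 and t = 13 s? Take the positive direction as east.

45 m

Net displacement equals the area under the velocity-time graph (areas below the axis count negative).
0–6 s: ½(-5 + 9)(6) = 12 m
6–10 s: ½(9 + 1)(4) = 20 m
10–12 s: ½(1 + 5)(2) = 6 m
12–13 s: ½(5 + 9)(1) = 7 m
Net displacement = 45 m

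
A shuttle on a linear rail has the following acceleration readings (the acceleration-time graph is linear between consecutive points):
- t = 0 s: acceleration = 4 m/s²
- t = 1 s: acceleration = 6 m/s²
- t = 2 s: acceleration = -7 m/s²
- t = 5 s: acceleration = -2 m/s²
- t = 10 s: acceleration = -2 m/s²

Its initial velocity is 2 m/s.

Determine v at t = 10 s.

Δv equals the area under the a-t graph; then v = v₀ + Δv.
0–1 s: ½(4 + 6)(1) = 5 m/s
1–2 s: ½(6 + -7)(1) = -0.5 m/s
2–5 s: ½(-7 + -2)(3) = -13.5 m/s
5–10 s: -2 × 5 = -10 m/s
Δv = -19 m/s, so v(10) = 2 + (-19) = -17 m/s.

-17 m/s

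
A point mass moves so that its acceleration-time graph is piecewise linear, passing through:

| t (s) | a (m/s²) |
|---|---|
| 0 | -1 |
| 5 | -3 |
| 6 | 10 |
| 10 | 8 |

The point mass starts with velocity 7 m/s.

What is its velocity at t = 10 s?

Δv equals the area under the a-t graph; then v = v₀ + Δv.
0–5 s: ½(-1 + -3)(5) = -10 m/s
5–6 s: ½(-3 + 10)(1) = 3.5 m/s
6–10 s: ½(10 + 8)(4) = 36 m/s
Δv = 29.5 m/s, so v(10) = 7 + (29.5) = 36.5 m/s.

36.5 m/s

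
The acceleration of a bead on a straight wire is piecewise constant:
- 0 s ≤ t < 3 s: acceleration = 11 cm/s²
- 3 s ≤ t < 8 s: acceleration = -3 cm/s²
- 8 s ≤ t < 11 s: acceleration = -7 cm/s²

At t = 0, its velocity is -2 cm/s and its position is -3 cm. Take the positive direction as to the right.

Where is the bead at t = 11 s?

174.5 cm

On each constant-a segment, Δv = aΔt and Δx = v₀Δt + ½aΔt²; chain segment to segment.
0–3 s: v starts -2 cm/s; Δx = -2·3 + ½·11·3² = 43.5 cm; v ends 31 cm/s.
3–8 s: v starts 31 cm/s; Δx = 31·5 + ½·-3·5² = 117.5 cm; v ends 16 cm/s.
8–11 s: v starts 16 cm/s; Δx = 16·3 + ½·-7·3² = 16.5 cm; v ends -5 cm/s.
x(11) = -3 + Σ Δx = 174.5 cm.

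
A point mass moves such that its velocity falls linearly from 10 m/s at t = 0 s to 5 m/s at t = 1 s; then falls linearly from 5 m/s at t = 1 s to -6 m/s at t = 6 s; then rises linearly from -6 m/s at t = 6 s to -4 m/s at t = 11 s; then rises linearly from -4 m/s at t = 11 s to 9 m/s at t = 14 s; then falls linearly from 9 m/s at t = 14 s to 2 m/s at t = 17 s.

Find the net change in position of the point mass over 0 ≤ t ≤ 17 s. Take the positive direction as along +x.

Displacement is the signed area under the v-t curve.
0–1 s: ½(10 + 5)(1) = 7.5 m
1–6 s: ½(5 + -6)(5) = -2.5 m
6–11 s: ½(-6 + -4)(5) = -25 m
11–14 s: ½(-4 + 9)(3) = 7.5 m
14–17 s: ½(9 + 2)(3) = 16.5 m
Net displacement = 4 m

4 m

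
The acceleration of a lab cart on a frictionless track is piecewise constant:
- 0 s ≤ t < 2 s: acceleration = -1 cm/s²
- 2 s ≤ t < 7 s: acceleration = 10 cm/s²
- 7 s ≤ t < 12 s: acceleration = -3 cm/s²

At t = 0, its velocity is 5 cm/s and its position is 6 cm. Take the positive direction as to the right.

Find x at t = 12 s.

On each constant-a segment, Δv = aΔt and Δx = v₀Δt + ½aΔt²; chain segment to segment.
0–2 s: v starts 5 cm/s; Δx = 5·2 + ½·-1·2² = 8 cm; v ends 3 cm/s.
2–7 s: v starts 3 cm/s; Δx = 3·5 + ½·10·5² = 140 cm; v ends 53 cm/s.
7–12 s: v starts 53 cm/s; Δx = 53·5 + ½·-3·5² = 227.5 cm; v ends 38 cm/s.
x(12) = 6 + Σ Δx = 381.5 cm.

381.5 cm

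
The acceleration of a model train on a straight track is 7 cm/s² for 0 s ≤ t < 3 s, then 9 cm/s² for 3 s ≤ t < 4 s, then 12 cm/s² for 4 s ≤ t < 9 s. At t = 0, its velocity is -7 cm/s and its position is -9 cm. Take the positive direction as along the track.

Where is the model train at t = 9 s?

285 cm

On each constant-a segment, Δv = aΔt and Δx = v₀Δt + ½aΔt²; chain segment to segment.
0–3 s: v starts -7 cm/s; Δx = -7·3 + ½·7·3² = 10.5 cm; v ends 14 cm/s.
3–4 s: v starts 14 cm/s; Δx = 14·1 + ½·9·1² = 18.5 cm; v ends 23 cm/s.
4–9 s: v starts 23 cm/s; Δx = 23·5 + ½·12·5² = 265 cm; v ends 83 cm/s.
x(9) = -9 + Σ Δx = 285 cm.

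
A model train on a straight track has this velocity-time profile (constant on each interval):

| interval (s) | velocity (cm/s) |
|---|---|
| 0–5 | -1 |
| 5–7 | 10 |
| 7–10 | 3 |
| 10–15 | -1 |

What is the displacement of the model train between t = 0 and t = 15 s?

Net displacement equals the area under the velocity-time graph (areas below the axis count negative).
0–5 s: -1 × 5 = -5 cm
5–7 s: 10 × 2 = 20 cm
7–10 s: 3 × 3 = 9 cm
10–15 s: -1 × 5 = -5 cm
Net displacement = 19 cm

19 cm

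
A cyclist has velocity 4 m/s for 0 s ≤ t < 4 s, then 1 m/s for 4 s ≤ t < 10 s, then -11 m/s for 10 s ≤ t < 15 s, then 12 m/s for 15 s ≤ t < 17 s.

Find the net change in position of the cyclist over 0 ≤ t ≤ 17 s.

-9 m

Net displacement equals the area under the velocity-time graph (areas below the axis count negative).
0–4 s: 4 × 4 = 16 m
4–10 s: 1 × 6 = 6 m
10–15 s: -11 × 5 = -55 m
15–17 s: 12 × 2 = 24 m
Net displacement = -9 m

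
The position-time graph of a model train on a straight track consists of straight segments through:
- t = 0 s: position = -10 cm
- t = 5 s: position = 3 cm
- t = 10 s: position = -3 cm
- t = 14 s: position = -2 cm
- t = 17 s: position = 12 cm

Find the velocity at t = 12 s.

Velocity is the slope of the x-t graph on 10–14 s: (-2 − -3)/(14 − 10) = 0.25 cm/s.

0.25 cm/s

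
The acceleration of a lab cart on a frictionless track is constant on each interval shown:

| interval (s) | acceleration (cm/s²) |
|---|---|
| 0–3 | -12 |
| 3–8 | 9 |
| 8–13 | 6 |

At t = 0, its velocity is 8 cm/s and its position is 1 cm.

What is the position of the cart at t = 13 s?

On each constant-a segment, Δv = aΔt and Δx = v₀Δt + ½aΔt²; chain segment to segment.
0–3 s: v starts 8 cm/s; Δx = 8·3 + ½·-12·3² = -30 cm; v ends -28 cm/s.
3–8 s: v starts -28 cm/s; Δx = -28·5 + ½·9·5² = -27.5 cm; v ends 17 cm/s.
8–13 s: v starts 17 cm/s; Δx = 17·5 + ½·6·5² = 160 cm; v ends 47 cm/s.
x(13) = 1 + Σ Δx = 103.5 cm.

103.5 cm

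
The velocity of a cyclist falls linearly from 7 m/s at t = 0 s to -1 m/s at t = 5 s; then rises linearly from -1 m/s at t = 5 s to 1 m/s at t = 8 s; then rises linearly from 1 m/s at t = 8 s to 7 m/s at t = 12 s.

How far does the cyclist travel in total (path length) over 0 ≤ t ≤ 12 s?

Total distance travelled is ∫|v| dt — sum the magnitudes of each area piece.
0–5 s: v = 0 at t = 4.375 s; triangle areas 15.3125 + 0.3125 = 15.625 m
5–8 s: v = 0 at t = 6.5 s; triangle areas 0.75 + 0.75 = 1.5 m
8–12 s: |½(1 + 7)(4)| = 16 m
Total distance = 33.125 m

33.125 m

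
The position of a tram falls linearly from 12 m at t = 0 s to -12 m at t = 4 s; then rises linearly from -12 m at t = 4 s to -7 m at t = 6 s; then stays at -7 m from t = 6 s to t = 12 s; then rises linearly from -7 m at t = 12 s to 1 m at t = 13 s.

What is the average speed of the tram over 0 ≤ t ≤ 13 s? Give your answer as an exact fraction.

Average speed = (total path length)/(elapsed time); on a piecewise-linear x-t graph the path length is Σ|Δx|.
0–4 s: |Δx| = |-12 − 12| = 24 m
4–6 s: |Δx| = |-7 − -12| = 5 m
6–12 s: |Δx| = |-7 − -7| = 0 m
12–13 s: |Δx| = |1 − -7| = 8 m
Total path = 37 m; average speed = 37/13 = 37/13 m/s.

37/13 m/s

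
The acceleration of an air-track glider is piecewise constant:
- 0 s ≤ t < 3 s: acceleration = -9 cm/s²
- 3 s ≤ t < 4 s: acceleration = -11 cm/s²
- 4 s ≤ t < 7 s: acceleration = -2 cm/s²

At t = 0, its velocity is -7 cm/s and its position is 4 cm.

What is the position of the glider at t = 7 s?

On each constant-a segment, Δv = aΔt and Δx = v₀Δt + ½aΔt²; chain segment to segment.
0–3 s: v starts -7 cm/s; Δx = -7·3 + ½·-9·3² = -61.5 cm; v ends -34 cm/s.
3–4 s: v starts -34 cm/s; Δx = -34·1 + ½·-11·1² = -39.5 cm; v ends -45 cm/s.
4–7 s: v starts -45 cm/s; Δx = -45·3 + ½·-2·3² = -144 cm; v ends -51 cm/s.
x(7) = 4 + Σ Δx = -241 cm.

-241 cm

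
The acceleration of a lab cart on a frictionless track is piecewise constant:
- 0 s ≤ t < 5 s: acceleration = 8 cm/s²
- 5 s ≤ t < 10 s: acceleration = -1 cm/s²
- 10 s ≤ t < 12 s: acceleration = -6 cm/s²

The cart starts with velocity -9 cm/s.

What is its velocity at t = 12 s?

14 cm/s

Δv equals the area under the a-t graph; then v = v₀ + Δv.
0–5 s: 8 × 5 = 40 cm/s
5–10 s: -1 × 5 = -5 cm/s
10–12 s: -6 × 2 = -12 cm/s
Δv = 23 cm/s, so v(12) = -9 + (23) = 14 cm/s.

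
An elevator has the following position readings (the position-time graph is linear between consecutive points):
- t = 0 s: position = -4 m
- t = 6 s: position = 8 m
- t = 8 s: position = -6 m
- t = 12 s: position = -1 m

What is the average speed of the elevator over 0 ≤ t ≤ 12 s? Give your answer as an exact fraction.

Average speed = (total path length)/(elapsed time); on a piecewise-linear x-t graph the path length is Σ|Δx|.
0–6 s: |Δx| = |8 − -4| = 12 m
6–8 s: |Δx| = |-6 − 8| = 14 m
8–12 s: |Δx| = |-1 − -6| = 5 m
Total path = 31 m; average speed = 31/12 = 31/12 m/s.

31/12 m/s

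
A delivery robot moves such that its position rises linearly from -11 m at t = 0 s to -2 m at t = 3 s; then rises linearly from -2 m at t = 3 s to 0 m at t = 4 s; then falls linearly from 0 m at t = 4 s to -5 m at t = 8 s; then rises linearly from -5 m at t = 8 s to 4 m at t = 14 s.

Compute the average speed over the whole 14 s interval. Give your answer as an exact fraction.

Average speed = (total path length)/(elapsed time); on a piecewise-linear x-t graph the path length is Σ|Δx|.
0–3 s: |Δx| = |-2 − -11| = 9 m
3–4 s: |Δx| = |0 − -2| = 2 m
4–8 s: |Δx| = |-5 − 0| = 5 m
8–14 s: |Δx| = |4 − -5| = 9 m
Total path = 25 m; average speed = 25/14 = 25/14 m/s.

25/14 m/s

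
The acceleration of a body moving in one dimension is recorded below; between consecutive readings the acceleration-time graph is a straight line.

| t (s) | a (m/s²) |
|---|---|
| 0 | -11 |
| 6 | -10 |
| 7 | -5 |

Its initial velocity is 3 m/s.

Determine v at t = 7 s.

Δv equals the area under the a-t graph; then v = v₀ + Δv.
0–6 s: ½(-11 + -10)(6) = -63 m/s
6–7 s: ½(-10 + -5)(1) = -7.5 m/s
Δv = -70.5 m/s, so v(7) = 3 + (-70.5) = -67.5 m/s.

-67.5 m/s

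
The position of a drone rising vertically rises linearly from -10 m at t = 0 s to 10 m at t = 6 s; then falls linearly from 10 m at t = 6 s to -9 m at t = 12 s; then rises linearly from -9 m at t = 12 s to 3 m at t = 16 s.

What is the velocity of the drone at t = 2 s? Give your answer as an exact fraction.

Velocity is the slope of the x-t graph on 0–6 s: (10 − -10)/(6 − 0) = 10/3 m/s.

10/3 m/s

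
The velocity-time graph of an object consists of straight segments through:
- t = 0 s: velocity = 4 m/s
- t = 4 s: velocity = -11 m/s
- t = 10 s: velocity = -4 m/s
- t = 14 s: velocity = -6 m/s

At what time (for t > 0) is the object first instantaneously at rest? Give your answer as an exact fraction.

v changes sign on 0–4 s (from 4 to -11); the graph is linear there, so v = 0 at t = 0 + (-4)·(4 − 0)/(-11 − 4) = 16/15 s.

t = 16/15 s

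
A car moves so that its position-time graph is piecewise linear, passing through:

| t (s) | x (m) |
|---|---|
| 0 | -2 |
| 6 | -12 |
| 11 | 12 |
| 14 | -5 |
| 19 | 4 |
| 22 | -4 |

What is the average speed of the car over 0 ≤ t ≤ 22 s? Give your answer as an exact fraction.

Average speed = (total path length)/(elapsed time); on a piecewise-linear x-t graph the path length is Σ|Δx|.
0–6 s: |Δx| = |-12 − -2| = 10 m
6–11 s: |Δx| = |12 − -12| = 24 m
11–14 s: |Δx| = |-5 − 12| = 17 m
14–19 s: |Δx| = |4 − -5| = 9 m
19–22 s: |Δx| = |-4 − 4| = 8 m
Total path = 68 m; average speed = 68/22 = 34/11 m/s.

34/11 m/s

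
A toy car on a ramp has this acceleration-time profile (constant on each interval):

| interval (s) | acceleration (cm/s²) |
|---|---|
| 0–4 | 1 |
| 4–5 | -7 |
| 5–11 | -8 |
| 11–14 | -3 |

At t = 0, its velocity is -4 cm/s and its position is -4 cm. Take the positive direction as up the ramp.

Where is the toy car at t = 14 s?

On each constant-a segment, Δv = aΔt and Δx = v₀Δt + ½aΔt²; chain segment to segment.
0–4 s: v starts -4 cm/s; Δx = -4·4 + ½·1·4² = -8 cm; v ends 0 cm/s.
4–5 s: v starts 0 cm/s; Δx = 0·1 + ½·-7·1² = -3.5 cm; v ends -7 cm/s.
5–11 s: v starts -7 cm/s; Δx = -7·6 + ½·-8·6² = -186 cm; v ends -55 cm/s.
11–14 s: v starts -55 cm/s; Δx = -55·3 + ½·-3·3² = -178.5 cm; v ends -64 cm/s.
x(14) = -4 + Σ Δx = -380 cm.

-380 cm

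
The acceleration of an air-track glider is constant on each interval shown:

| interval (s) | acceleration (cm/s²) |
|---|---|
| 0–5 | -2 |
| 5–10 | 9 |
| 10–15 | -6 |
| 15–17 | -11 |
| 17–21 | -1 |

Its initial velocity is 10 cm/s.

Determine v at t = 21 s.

-11 cm/s

Δv equals the area under the a-t graph; then v = v₀ + Δv.
0–5 s: -2 × 5 = -10 cm/s
5–10 s: 9 × 5 = 45 cm/s
10–15 s: -6 × 5 = -30 cm/s
15–17 s: -11 × 2 = -22 cm/s
17–21 s: -1 × 4 = -4 cm/s
Δv = -21 cm/s, so v(21) = 10 + (-21) = -11 cm/s.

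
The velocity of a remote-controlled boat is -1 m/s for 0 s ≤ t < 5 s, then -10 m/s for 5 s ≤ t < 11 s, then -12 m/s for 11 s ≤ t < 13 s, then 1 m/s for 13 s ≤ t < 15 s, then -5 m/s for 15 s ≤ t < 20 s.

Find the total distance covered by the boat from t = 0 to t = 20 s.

116 m

Distance (not displacement) is the total path length: add the absolute areas under v-t.
0–5 s: |-1| × 5 = 5 m
5–11 s: |-10| × 6 = 60 m
11–13 s: |-12| × 2 = 24 m
13–15 s: |1| × 2 = 2 m
15–20 s: |-5| × 5 = 25 m
Total distance = 116 m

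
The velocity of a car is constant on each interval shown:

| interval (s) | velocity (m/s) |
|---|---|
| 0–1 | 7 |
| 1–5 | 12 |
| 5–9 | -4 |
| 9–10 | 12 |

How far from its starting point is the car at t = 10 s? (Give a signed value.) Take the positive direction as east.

Displacement is the signed area under the v-t curve.
0–1 s: 7 × 1 = 7 m
1–5 s: 12 × 4 = 48 m
5–9 s: -4 × 4 = -16 m
9–10 s: 12 × 1 = 12 m
Net displacement = 51 m

51 m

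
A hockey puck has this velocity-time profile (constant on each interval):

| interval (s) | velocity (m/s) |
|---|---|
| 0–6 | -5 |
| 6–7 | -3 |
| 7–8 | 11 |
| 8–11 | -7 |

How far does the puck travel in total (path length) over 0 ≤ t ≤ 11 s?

Total distance travelled is ∫|v| dt — sum the magnitudes of each area piece.
0–6 s: |-5| × 6 = 30 m
6–7 s: |-3| × 1 = 3 m
7–8 s: |11| × 1 = 11 m
8–11 s: |-7| × 3 = 21 m
Total distance = 65 m

65 m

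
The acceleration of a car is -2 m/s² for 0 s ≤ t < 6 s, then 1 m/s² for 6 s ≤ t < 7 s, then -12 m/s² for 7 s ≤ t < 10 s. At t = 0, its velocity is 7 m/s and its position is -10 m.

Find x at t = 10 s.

On each constant-a segment, Δv = aΔt and Δx = v₀Δt + ½aΔt²; chain segment to segment.
0–6 s: v starts 7 m/s; Δx = 7·6 + ½·-2·6² = 6 m; v ends -5 m/s.
6–7 s: v starts -5 m/s; Δx = -5·1 + ½·1·1² = -4.5 m; v ends -4 m/s.
7–10 s: v starts -4 m/s; Δx = -4·3 + ½·-12·3² = -66 m; v ends -40 m/s.
x(10) = -10 + Σ Δx = -74.5 m.

-74.5 m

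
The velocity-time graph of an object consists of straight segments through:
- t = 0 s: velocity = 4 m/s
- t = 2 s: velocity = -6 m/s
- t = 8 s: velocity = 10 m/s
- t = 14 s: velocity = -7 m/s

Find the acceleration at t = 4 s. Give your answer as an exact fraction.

Acceleration is the slope of the v-t graph on 2–8 s: (10 − -6)/(8 − 2) = 8/3 m/s².

8/3 m/s²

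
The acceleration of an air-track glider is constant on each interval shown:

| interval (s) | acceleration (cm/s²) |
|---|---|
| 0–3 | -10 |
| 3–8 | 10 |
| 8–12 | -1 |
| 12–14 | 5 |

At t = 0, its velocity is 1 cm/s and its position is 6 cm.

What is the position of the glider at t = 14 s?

On each constant-a segment, Δv = aΔt and Δx = v₀Δt + ½aΔt²; chain segment to segment.
0–3 s: v starts 1 cm/s; Δx = 1·3 + ½·-10·3² = -42 cm; v ends -29 cm/s.
3–8 s: v starts -29 cm/s; Δx = -29·5 + ½·10·5² = -20 cm; v ends 21 cm/s.
8–12 s: v starts 21 cm/s; Δx = 21·4 + ½·-1·4² = 76 cm; v ends 17 cm/s.
12–14 s: v starts 17 cm/s; Δx = 17·2 + ½·5·2² = 44 cm; v ends 27 cm/s.
x(14) = 6 + Σ Δx = 64 cm.

64 cm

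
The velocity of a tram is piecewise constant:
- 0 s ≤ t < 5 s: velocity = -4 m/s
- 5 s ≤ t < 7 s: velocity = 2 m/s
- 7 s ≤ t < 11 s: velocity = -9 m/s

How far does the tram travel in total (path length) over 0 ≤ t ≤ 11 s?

Distance (not displacement) is the total path length: add the absolute areas under v-t.
0–5 s: |-4| × 5 = 20 m
5–7 s: |2| × 2 = 4 m
7–11 s: |-9| × 4 = 36 m
Total distance = 60 m

60 m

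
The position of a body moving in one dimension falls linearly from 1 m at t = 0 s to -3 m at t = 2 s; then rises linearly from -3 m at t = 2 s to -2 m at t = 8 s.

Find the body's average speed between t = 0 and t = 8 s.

Average speed = (total path length)/(elapsed time); on a piecewise-linear x-t graph the path length is Σ|Δx|.
0–2 s: |Δx| = |-3 − 1| = 4 m
2–8 s: |Δx| = |-2 − -3| = 1 m
Total path = 5 m; average speed = 5/8 = 0.625 m/s.

0.625 m/s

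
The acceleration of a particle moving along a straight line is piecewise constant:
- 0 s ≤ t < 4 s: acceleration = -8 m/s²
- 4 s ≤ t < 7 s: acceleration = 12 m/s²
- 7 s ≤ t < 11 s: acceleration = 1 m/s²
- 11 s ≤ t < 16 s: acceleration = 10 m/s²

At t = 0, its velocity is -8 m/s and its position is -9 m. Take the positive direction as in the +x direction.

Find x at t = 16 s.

-54 m

On each constant-a segment, Δv = aΔt and Δx = v₀Δt + ½aΔt²; chain segment to segment.
0–4 s: v starts -8 m/s; Δx = -8·4 + ½·-8·4² = -96 m; v ends -40 m/s.
4–7 s: v starts -40 m/s; Δx = -40·3 + ½·12·3² = -66 m; v ends -4 m/s.
7–11 s: v starts -4 m/s; Δx = -4·4 + ½·1·4² = -8 m; v ends 0 m/s.
11–16 s: v starts 0 m/s; Δx = 0·5 + ½·10·5² = 125 m; v ends 50 m/s.
x(16) = -9 + Σ Δx = -54 m.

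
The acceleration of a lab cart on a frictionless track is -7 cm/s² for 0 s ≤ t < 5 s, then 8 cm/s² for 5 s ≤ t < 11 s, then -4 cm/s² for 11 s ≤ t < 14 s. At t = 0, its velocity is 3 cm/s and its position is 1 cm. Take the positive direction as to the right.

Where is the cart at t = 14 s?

-89.5 cm

On each constant-a segment, Δv = aΔt and Δx = v₀Δt + ½aΔt²; chain segment to segment.
0–5 s: v starts 3 cm/s; Δx = 3·5 + ½·-7·5² = -72.5 cm; v ends -32 cm/s.
5–11 s: v starts -32 cm/s; Δx = -32·6 + ½·8·6² = -48 cm; v ends 16 cm/s.
11–14 s: v starts 16 cm/s; Δx = 16·3 + ½·-4·3² = 30 cm; v ends 4 cm/s.
x(14) = 1 + Σ Δx = -89.5 cm.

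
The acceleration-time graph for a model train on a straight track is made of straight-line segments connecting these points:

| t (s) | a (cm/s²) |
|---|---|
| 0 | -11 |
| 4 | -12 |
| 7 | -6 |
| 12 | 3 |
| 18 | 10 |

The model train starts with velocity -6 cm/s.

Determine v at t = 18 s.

-47.5 cm/s

Δv equals the area under the a-t graph; then v = v₀ + Δv.
0–4 s: ½(-11 + -12)(4) = -46 cm/s
4–7 s: ½(-12 + -6)(3) = -27 cm/s
7–12 s: ½(-6 + 3)(5) = -7.5 cm/s
12–18 s: ½(3 + 10)(6) = 39 cm/s
Δv = -41.5 cm/s, so v(18) = -6 + (-41.5) = -47.5 cm/s.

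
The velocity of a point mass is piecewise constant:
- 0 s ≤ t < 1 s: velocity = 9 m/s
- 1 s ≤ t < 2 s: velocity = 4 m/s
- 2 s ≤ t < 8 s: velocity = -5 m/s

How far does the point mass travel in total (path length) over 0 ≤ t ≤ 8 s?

Total distance travelled is ∫|v| dt — sum the magnitudes of each area piece.
0–1 s: |9| × 1 = 9 m
1–2 s: |4| × 1 = 4 m
2–8 s: |-5| × 6 = 30 m
Total distance = 43 m

43 m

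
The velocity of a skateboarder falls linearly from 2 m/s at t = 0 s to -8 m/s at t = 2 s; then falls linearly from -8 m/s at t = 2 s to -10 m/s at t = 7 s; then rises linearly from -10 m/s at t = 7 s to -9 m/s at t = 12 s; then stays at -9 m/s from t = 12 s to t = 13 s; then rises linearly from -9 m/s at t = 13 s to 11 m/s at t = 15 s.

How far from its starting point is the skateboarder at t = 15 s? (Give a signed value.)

Net displacement equals the area under the velocity-time graph (areas below the axis count negative).
0–2 s: ½(2 + -8)(2) = -6 m
2–7 s: ½(-8 + -10)(5) = -45 m
7–12 s: ½(-10 + -9)(5) = -47.5 m
12–13 s: -9 × 1 = -9 m
13–15 s: ½(-9 + 11)(2) = 2 m
Net displacement = -105.5 m

-105.5 m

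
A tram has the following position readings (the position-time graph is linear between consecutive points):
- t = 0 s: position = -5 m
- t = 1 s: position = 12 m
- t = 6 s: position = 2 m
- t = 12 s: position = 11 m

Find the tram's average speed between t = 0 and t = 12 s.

3 m/s

Average speed = (total path length)/(elapsed time); on a piecewise-linear x-t graph the path length is Σ|Δx|.
0–1 s: |Δx| = |12 − -5| = 17 m
1–6 s: |Δx| = |2 − 12| = 10 m
6–12 s: |Δx| = |11 − 2| = 9 m
Total path = 36 m; average speed = 36/12 = 3 m/s.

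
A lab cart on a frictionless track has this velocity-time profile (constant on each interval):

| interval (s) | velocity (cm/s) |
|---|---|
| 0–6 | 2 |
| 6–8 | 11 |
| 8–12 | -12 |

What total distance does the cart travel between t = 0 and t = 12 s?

82 cm

Total distance travelled is ∫|v| dt — sum the magnitudes of each area piece.
0–6 s: |2| × 6 = 12 cm
6–8 s: |11| × 2 = 22 cm
8–12 s: |-12| × 4 = 48 cm
Total distance = 82 cm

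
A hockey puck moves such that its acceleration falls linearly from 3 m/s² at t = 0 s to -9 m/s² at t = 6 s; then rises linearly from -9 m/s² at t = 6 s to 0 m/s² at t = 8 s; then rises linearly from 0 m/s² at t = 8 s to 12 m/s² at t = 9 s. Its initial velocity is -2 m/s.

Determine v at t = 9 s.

Δv equals the area under the a-t graph; then v = v₀ + Δv.
0–6 s: ½(3 + -9)(6) = -18 m/s
6–8 s: ½(-9 + 0)(2) = -9 m/s
8–9 s: ½(0 + 12)(1) = 6 m/s
Δv = -21 m/s, so v(9) = -2 + (-21) = -23 m/s.

-23 m/s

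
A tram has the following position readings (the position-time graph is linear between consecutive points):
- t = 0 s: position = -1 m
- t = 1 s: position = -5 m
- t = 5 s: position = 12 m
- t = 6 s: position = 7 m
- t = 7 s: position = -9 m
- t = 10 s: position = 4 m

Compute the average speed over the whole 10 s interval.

5.5 m/s

Average speed = (total path length)/(elapsed time); on a piecewise-linear x-t graph the path length is Σ|Δx|.
0–1 s: |Δx| = |-5 − -1| = 4 m
1–5 s: |Δx| = |12 − -5| = 17 m
5–6 s: |Δx| = |7 − 12| = 5 m
6–7 s: |Δx| = |-9 − 7| = 16 m
7–10 s: |Δx| = |4 − -9| = 13 m
Total path = 55 m; average speed = 55/10 = 5.5 m/s.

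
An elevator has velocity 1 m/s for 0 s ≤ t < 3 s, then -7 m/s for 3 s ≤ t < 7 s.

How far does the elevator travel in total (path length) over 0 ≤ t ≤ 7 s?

Total distance travelled is ∫|v| dt — sum the magnitudes of each area piece.
0–3 s: |1| × 3 = 3 m
3–7 s: |-7| × 4 = 28 m
Total distance = 31 m

31 m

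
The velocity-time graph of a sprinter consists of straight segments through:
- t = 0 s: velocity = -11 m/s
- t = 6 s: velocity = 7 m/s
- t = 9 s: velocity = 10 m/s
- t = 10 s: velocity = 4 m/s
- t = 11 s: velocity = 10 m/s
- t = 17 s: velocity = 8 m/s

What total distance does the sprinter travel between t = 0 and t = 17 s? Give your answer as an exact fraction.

Total distance travelled is ∫|v| dt — sum the magnitudes of each area piece.
0–6 s: v = 0 at t = 11/3 s; triangle areas 121/6 + 49/6 = 85/3 m
6–9 s: |½(7 + 10)(3)| = 25.5 m
9–10 s: |½(10 + 4)(1)| = 7 m
10–11 s: |½(4 + 10)(1)| = 7 m
11–17 s: |½(10 + 8)(6)| = 54 m
Total distance = 731/6 m

731/6 m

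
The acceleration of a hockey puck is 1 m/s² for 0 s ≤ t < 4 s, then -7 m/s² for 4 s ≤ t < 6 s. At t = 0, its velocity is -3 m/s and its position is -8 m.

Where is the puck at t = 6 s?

-24 m

On each constant-a segment, Δv = aΔt and Δx = v₀Δt + ½aΔt²; chain segment to segment.
0–4 s: v starts -3 m/s; Δx = -3·4 + ½·1·4² = -4 m; v ends 1 m/s.
4–6 s: v starts 1 m/s; Δx = 1·2 + ½·-7·2² = -12 m; v ends -13 m/s.
x(6) = -8 + Σ Δx = -24 m.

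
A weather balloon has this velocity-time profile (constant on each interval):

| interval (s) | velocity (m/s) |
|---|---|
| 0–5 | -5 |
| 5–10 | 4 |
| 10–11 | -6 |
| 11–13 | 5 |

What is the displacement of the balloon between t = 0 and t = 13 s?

Net displacement equals the area under the velocity-time graph (areas below the axis count negative).
0–5 s: -5 × 5 = -25 m
5–10 s: 4 × 5 = 20 m
10–11 s: -6 × 1 = -6 m
11–13 s: 5 × 2 = 10 m
Net displacement = -1 m

-1 m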